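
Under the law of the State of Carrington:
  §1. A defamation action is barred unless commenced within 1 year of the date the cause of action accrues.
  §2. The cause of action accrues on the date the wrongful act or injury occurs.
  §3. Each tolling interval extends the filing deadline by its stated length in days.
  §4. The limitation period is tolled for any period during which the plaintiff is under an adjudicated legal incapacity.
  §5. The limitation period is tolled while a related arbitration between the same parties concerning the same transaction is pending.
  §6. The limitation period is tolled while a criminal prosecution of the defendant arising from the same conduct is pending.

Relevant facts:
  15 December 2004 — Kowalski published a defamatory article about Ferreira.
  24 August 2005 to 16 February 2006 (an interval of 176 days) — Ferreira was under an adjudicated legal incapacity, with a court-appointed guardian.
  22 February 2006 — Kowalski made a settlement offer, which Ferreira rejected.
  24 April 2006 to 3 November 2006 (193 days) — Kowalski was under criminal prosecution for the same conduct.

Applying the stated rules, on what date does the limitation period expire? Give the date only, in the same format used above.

The cause of action accrued on 15 December 2004, the date of the act.
Adding the 1 year base period to 15 December 2004 gives a deadline of 15 December 2005, before any tolling.
Because the plaintiff's legal incapacity ran from 24 August 2005 to 16 February 2006, the deadline is extended by 176 days to 9 June 2006.
The pending criminal prosecution from 24 April 2006 to 3 November 2006 tolled the period for 193 days, extending the deadline to 19 December 2006.
None of the other events listed affects the running of the period under the stated rules.

19 December 2006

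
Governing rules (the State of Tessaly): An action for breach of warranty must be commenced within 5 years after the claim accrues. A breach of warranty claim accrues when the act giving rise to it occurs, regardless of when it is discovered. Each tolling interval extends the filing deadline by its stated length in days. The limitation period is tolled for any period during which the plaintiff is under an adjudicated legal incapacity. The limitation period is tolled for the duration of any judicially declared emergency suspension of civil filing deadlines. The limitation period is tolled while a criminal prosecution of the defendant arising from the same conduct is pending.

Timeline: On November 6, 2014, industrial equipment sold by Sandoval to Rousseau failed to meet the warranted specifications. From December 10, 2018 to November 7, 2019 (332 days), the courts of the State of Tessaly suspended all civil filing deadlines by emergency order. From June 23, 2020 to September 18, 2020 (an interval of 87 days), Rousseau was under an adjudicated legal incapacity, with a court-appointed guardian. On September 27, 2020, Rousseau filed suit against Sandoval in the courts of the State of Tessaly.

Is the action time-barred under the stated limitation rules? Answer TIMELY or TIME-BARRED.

TIMELY

The claim accrued on November 6, 2014, the date of the act.
The untolled deadline — 5 years after November 6, 2014 — is November 6, 2019.
The period was tolled for 332 days by the emergency suspension of filing deadlines (December 10, 2018 to November 7, 2019), pushing the deadline to October 3, 2020.
Because the plaintiff's legal incapacity ran from June 23, 2020 to September 18, 2020, the deadline is extended by 87 days to December 29, 2020.
Filing on September 27, 2020 beat the December 29, 2020 deadline — the action is timely.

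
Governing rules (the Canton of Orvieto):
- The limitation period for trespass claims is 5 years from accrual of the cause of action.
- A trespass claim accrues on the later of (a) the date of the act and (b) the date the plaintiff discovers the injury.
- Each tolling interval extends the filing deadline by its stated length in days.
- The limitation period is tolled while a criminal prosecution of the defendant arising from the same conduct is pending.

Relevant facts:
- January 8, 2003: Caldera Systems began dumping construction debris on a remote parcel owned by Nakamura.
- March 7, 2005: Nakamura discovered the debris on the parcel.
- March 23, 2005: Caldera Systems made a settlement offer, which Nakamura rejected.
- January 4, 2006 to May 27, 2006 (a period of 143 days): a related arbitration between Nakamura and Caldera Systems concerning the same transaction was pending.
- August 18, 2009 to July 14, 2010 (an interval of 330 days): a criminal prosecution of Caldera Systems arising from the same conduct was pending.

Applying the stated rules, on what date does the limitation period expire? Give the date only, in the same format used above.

Taking the later of the act (January 8, 2003) and discovery (March 7, 2005), the claim accrued on March 7, 2005.
5 years from March 7, 2005 is March 7, 2010.
The pending criminal prosecution from August 18, 2009 to July 14, 2010 tolled the period for 330 days, extending the deadline to January 31, 2011.
No stated provision tolls the period for a pending arbitration, so the interval from January 4, 2006 to May 27, 2006 has no effect on the deadline.
None of the other events listed affects the running of the period under the stated rules.

January 31, 2011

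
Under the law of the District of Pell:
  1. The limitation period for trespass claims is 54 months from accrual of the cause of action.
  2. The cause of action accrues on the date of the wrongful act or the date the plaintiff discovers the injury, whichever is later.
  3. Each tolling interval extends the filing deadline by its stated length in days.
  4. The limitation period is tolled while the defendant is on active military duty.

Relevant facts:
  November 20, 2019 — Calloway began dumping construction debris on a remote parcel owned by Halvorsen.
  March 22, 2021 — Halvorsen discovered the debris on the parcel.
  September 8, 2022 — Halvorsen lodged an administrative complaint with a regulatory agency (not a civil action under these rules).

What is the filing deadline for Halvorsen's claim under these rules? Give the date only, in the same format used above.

September 22, 2025

The claim accrued on March 22, 2021 — the later of the November 20, 2019 act and the March 22, 2021 discovery.
54 months from March 22, 2021 is September 22, 2025.
None of the other events listed affects the running of the period under the stated rules.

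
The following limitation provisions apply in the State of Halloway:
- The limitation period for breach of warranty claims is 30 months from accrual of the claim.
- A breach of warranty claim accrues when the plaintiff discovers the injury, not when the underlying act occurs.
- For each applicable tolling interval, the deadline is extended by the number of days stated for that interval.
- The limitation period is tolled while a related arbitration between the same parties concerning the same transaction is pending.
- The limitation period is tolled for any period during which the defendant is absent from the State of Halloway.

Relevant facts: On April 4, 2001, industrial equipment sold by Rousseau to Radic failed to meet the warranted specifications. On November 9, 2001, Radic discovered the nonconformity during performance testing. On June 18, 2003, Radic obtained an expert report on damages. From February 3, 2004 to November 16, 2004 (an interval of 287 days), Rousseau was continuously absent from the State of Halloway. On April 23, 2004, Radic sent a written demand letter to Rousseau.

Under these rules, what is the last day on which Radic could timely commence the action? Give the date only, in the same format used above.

Under the discovery rule, the claim accrued on November 9, 2001, when Radic discovered the injury — not on the April 4, 2001 date of the underlying act.
The untolled deadline — 30 months after November 9, 2001 — is May 9, 2004.
The period was tolled for 287 days by the defendant's absence from the jurisdiction (February 3, 2004 to November 16, 2004), pushing the deadline to February 20, 2005.
Nothing else in the chronology tolls or restarts the period.

February 20, 2005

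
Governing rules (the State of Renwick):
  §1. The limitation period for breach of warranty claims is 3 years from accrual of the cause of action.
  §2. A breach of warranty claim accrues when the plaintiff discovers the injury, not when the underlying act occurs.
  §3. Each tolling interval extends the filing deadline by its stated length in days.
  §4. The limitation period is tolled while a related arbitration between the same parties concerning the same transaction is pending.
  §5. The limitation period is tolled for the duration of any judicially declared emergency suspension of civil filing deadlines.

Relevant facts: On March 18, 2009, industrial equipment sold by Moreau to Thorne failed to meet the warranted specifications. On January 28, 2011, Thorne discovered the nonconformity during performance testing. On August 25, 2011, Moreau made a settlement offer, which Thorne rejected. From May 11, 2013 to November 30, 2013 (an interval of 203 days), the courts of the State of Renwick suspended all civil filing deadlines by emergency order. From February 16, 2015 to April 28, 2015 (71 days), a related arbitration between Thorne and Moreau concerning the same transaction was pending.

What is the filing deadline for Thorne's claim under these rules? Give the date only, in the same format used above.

August 19, 2014

Accrual is tied to discovery, so the period began on January 28, 2011 rather than on March 18, 2009 when the act occurred.
3 years from January 28, 2011 is January 28, 2014.
Because the emergency suspension of filing deadlines ran from May 11, 2013 to November 30, 2013, the deadline is extended by 203 days to August 19, 2014.
The pending related arbitration from February 16, 2015 to April 28, 2015 began after the period had already run on August 19, 2014, so it has no tolling effect.
Nothing else in the chronology tolls or restarts the period.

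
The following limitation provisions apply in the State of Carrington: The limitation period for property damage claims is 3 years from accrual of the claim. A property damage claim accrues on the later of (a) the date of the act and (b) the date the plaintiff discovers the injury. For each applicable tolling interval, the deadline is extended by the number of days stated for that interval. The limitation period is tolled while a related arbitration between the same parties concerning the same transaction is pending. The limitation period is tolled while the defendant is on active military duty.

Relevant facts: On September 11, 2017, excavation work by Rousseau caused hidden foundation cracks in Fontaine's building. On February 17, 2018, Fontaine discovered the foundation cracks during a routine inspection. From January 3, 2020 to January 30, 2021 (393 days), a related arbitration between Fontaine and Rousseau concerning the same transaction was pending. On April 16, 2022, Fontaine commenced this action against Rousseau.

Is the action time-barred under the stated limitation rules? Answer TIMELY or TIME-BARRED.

TIME-BARRED

Because discovery on February 17, 2018 post-dates the September 11, 2017 act, accrual under the later-of rule falls on February 17, 2018.
Adding the 3 years base period to February 17, 2018 gives a deadline of February 17, 2021, before any tolling.
Because the pending related arbitration ran from January 3, 2020 to January 30, 2021, the deadline is extended by 393 days to March 17, 2022.
Filing on April 16, 2022 missed the March 17, 2022 deadline — the action is time-barred.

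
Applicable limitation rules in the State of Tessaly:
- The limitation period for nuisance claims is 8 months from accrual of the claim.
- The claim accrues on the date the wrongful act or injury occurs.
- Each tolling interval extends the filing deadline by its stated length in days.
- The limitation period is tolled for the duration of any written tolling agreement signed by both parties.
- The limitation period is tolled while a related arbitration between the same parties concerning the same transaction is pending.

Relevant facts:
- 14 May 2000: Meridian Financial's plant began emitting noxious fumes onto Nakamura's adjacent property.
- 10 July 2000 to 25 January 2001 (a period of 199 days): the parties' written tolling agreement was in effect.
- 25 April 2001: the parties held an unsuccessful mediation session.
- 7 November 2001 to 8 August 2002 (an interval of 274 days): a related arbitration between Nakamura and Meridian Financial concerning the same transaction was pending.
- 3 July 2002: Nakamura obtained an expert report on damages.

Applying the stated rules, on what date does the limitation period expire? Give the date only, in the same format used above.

1 August 2001

The claim accrued on 14 May 2000, when the wrongful act occurred.
8 months from 14 May 2000 is 14 January 2001.
The written tolling agreement from 10 July 2000 to 25 January 2001 tolled the period for 199 days, extending the deadline to 1 August 2001.
The pending related arbitration from 7 November 2001 to 8 August 2002 began after the period had already run on 1 August 2001, so it has no tolling effect.
None of the other events listed affects the running of the period under the stated rules.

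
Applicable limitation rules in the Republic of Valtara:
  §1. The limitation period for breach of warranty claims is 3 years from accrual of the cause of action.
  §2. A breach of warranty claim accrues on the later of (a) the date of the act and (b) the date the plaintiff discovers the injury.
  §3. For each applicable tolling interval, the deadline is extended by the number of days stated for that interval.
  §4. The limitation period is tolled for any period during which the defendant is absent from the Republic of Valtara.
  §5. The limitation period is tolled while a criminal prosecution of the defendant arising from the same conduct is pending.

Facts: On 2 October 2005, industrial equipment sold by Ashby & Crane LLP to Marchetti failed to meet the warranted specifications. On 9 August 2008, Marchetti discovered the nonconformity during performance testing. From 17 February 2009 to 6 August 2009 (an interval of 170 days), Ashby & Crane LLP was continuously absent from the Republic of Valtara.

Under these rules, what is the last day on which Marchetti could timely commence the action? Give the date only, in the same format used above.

Because discovery on 9 August 2008 post-dates the 2 October 2005 act, accrual under the later-of rule falls on 9 August 2008.
Adding the 3 years base period to 9 August 2008 gives a deadline of 9 August 2011, before any tolling.
Because the defendant's absence from the jurisdiction ran from 17 February 2009 to 6 August 2009, the deadline is extended by 170 days to 26 January 2012.

26 January 2012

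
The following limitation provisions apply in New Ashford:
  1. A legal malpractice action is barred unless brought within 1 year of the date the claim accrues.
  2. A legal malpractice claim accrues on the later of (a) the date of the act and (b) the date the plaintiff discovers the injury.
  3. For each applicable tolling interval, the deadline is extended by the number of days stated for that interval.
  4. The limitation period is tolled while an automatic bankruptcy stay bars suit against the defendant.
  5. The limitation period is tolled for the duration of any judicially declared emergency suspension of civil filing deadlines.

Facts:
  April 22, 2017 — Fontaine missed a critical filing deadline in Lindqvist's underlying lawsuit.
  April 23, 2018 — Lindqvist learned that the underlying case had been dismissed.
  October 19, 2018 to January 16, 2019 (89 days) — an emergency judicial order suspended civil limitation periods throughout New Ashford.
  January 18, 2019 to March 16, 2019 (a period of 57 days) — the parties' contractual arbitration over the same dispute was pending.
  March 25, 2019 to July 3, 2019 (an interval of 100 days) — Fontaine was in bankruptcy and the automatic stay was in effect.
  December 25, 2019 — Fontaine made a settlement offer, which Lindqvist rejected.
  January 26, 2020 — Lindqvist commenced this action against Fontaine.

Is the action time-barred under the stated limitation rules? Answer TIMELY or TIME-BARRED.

TIME-BARRED

The claim accrued on April 23, 2018 — the later of the April 22, 2017 act and the April 23, 2018 discovery.
1 year from April 23, 2018 is April 23, 2019.
Because the emergency suspension of filing deadlines ran from October 19, 2018 to January 16, 2019, the deadline is extended by 89 days to July 21, 2019.
Because the automatic bankruptcy stay ran from March 25, 2019 to July 3, 2019, the deadline is extended by 100 days to October 29, 2019.
Although a pending arbitration ran from January 18, 2019 to March 16, 2019, the stated rules do not make that a tolling event, so it is disregarded.
Nothing else in the chronology tolls or restarts the period.
Filing on January 26, 2020 missed the October 29, 2019 deadline — the action is time-barred.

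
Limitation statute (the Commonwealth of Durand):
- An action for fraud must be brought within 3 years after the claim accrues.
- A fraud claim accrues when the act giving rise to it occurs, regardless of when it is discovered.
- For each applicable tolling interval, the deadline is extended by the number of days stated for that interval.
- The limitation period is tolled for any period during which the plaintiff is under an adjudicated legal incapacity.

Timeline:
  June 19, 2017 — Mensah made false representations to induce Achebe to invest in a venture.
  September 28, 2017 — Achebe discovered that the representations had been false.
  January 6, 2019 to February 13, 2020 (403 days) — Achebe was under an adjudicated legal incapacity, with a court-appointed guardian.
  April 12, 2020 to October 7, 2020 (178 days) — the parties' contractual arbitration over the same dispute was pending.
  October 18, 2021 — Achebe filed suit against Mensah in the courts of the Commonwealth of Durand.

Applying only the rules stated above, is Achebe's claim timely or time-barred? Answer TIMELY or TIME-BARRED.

TIME-BARRED

Accrual is governed by the date of the act, so the period began to run on June 19, 2017; the later discovery on September 28, 2017 is irrelevant under the stated rule.
The untolled deadline — 3 years after June 19, 2017 — is June 19, 2020.
The period was tolled for 403 days by the plaintiff's legal incapacity (January 6, 2019 to February 13, 2020), pushing the deadline to July 27, 2021.
No stated provision tolls the period for a pending arbitration, so the interval from April 12, 2020 to October 7, 2020 has no effect on the deadline.
Achebe filed on October 18, 2021, after the July 27, 2021 deadline, so the action is time-barred.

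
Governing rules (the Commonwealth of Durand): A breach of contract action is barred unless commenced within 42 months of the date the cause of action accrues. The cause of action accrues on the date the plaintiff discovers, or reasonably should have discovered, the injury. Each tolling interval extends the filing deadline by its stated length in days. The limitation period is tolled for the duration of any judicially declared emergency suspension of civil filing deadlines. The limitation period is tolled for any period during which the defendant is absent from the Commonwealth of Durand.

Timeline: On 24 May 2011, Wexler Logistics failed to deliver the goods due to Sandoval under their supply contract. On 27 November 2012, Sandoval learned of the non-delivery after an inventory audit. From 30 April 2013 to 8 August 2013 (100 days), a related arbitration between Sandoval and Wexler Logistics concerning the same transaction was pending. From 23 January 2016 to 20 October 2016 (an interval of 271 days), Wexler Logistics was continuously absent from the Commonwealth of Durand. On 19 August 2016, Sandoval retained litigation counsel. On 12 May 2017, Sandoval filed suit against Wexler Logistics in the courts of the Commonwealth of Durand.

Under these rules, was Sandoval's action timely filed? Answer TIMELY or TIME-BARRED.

TIME-BARRED

Accrual is tied to discovery, so the period began on 27 November 2012 rather than on 24 May 2011 when the act occurred.
42 months from 27 November 2012 is 27 May 2016.
Because the defendant's absence from the jurisdiction ran from 23 January 2016 to 20 October 2016, the deadline is extended by 271 days to 22 February 2017.
Although a pending arbitration ran from 30 April 2013 to 8 August 2013, the stated rules do not make that a tolling event, so it is disregarded.
The other events in the timeline have no effect on the limitation period under the stated rules.
The 12 May 2017 filing falls after the 22 February 2017 deadline; the claim is time-barred.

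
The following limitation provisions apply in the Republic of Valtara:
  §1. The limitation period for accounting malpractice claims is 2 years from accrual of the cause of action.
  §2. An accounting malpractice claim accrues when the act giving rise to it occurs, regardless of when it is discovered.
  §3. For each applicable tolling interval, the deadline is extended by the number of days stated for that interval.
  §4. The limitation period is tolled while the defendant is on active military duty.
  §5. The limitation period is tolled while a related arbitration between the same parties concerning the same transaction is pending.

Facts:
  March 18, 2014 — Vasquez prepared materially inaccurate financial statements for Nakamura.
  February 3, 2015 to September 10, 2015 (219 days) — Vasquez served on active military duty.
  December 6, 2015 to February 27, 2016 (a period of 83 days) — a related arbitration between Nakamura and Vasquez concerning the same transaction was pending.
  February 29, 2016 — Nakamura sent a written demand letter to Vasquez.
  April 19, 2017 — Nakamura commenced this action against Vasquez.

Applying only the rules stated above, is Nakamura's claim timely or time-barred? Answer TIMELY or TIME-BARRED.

The limitation period began to run on March 18, 2014.
2 years from March 18, 2014 is March 18, 2016.
The period was tolled for 219 days by the defendant's active military service (February 3, 2015 to September 10, 2015), pushing the deadline to October 23, 2016.
The pending related arbitration from December 6, 2015 to February 27, 2016 tolled the period for 83 days, extending the deadline to January 14, 2017.
None of the other events listed affects the running of the period under the stated rules.
Nakamura filed on April 19, 2017, after the January 14, 2017 deadline, so the action is time-barred.

TIME-BARRED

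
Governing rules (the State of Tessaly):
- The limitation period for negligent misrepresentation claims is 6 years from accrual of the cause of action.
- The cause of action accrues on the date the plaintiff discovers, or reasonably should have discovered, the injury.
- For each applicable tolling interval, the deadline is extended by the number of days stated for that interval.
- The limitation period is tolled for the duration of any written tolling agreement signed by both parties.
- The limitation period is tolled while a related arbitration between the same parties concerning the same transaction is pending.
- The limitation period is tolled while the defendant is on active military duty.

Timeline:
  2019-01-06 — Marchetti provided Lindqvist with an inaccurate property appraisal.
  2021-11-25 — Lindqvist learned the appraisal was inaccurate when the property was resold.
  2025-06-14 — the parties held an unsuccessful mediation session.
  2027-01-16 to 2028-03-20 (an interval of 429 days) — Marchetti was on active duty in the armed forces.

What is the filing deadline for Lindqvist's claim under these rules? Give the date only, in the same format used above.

2029-01-27

The claim did not accrue until Lindqvist discovered the injury on 2021-11-25; the 2019-01-06 act date does not start the clock under the stated rule.
The untolled deadline — 6 years after 2021-11-25 — is 2027-11-25.
The period was tolled for 429 days by the defendant's active military service (2027-01-16 to 2028-03-20), pushing the deadline to 2029-01-27.
The other events in the timeline have no effect on the limitation period under the stated rules.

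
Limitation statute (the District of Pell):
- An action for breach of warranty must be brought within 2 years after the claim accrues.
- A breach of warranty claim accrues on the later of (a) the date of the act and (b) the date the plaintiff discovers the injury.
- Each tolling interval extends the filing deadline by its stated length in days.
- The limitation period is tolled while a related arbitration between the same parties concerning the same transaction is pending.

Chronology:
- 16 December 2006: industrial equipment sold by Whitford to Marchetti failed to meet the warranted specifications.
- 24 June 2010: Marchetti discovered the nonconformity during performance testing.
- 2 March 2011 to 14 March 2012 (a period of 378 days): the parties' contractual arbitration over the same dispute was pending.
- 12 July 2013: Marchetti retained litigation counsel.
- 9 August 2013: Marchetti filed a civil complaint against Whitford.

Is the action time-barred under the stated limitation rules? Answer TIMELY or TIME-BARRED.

TIME-BARRED

The claim accrued on 24 June 2010 — the later of the 16 December 2006 act and the 24 June 2010 discovery.
Adding the 2 years base period to 24 June 2010 gives a deadline of 24 June 2012, before any tolling.
Because the pending related arbitration ran from 2 March 2011 to 14 March 2012, the deadline is extended by 378 days to 7 July 2013.
None of the other events listed affects the running of the period under the stated rules.
Filing on 9 August 2013 missed the 7 July 2013 deadline — the action is time-barred.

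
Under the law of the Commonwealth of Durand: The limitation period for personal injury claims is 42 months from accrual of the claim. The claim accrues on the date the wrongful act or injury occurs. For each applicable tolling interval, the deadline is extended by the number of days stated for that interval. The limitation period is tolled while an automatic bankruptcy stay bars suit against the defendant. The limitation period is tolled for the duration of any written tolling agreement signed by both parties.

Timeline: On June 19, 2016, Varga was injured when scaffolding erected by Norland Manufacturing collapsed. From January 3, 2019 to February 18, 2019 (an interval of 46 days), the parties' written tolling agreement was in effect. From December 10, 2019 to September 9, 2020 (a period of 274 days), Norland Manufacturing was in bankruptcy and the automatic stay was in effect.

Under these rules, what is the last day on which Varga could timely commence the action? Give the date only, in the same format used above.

The claim accrued on June 19, 2016, the date of the act.
The untolled deadline — 42 months after June 19, 2016 — is December 19, 2019.
The period was tolled for 46 days by the written tolling agreement (January 3, 2019 to February 18, 2019), pushing the deadline to February 3, 2020.
Because the automatic bankruptcy stay ran from December 10, 2019 to September 9, 2020, the deadline is extended by 274 days to November 3, 2020.

November 3, 2020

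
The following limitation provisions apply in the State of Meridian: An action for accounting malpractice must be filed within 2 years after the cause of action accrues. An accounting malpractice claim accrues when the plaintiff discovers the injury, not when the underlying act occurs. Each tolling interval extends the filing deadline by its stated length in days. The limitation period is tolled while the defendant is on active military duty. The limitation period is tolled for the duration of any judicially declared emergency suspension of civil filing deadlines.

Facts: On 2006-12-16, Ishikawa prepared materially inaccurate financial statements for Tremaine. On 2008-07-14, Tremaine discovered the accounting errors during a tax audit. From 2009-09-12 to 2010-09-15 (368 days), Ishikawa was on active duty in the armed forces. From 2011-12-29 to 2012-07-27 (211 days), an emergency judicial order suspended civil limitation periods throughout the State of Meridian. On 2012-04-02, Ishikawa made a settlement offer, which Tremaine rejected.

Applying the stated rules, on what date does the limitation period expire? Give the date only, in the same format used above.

2011-07-17

The claim did not accrue until Tremaine discovered the injury on 2008-07-14; the 2006-12-16 act date does not start the clock under the stated rule.
The untolled deadline — 2 years after 2008-07-14 — is 2010-07-14.
The period was tolled for 368 days by the defendant's active military service (2009-09-12 to 2010-09-15), pushing the deadline to 2011-07-17.
The emergency suspension of filing deadlines from 2011-12-29 to 2012-07-27 began after the period had already run on 2011-07-17, so it has no tolling effect.
Nothing else in the chronology tolls or restarts the period.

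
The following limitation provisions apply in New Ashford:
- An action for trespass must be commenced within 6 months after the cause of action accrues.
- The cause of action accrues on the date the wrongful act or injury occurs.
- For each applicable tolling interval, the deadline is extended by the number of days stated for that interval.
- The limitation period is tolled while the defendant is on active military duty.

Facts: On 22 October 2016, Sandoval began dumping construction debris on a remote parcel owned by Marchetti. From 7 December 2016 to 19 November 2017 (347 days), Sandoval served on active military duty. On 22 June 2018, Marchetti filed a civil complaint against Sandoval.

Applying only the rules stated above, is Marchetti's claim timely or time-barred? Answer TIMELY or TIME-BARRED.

TIME-BARRED

The claim accrued on 22 October 2016, when the wrongful act occurred.
6 months from 22 October 2016 is 22 April 2017.
The defendant's active military service from 7 December 2016 to 19 November 2017 tolled the period for 347 days, extending the deadline to 4 April 2018.
Filing on 22 June 2018 missed the 4 April 2018 deadline — the action is time-barred.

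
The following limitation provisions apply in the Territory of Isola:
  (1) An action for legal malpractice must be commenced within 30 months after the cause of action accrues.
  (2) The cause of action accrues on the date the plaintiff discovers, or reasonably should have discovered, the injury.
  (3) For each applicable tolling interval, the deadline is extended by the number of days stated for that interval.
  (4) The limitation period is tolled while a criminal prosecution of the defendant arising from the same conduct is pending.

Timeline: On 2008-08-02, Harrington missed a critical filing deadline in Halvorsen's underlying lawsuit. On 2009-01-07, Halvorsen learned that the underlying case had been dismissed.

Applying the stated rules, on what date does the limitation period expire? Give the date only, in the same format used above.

Under the discovery rule, the claim accrued on 2009-01-07, when Halvorsen discovered the injury — not on the 2008-08-02 date of the underlying act.
30 months from 2009-01-07 is 2011-07-07.

2011-07-07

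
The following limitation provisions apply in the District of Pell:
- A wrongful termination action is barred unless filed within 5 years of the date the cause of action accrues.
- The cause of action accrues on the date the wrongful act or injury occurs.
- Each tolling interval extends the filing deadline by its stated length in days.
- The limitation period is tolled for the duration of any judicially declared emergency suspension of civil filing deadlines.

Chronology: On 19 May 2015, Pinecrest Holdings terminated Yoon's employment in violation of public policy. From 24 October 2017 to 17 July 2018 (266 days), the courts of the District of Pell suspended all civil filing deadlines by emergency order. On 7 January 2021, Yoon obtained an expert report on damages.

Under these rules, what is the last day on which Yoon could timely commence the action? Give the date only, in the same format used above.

The limitation period began to run on 19 May 2015.
Adding the 5 years base period to 19 May 2015 gives a deadline of 19 May 2020, before any tolling.
Because the emergency suspension of filing deadlines ran from 24 October 2017 to 17 July 2018, the deadline is extended by 266 days to 9 February 2021.
None of the other events listed affects the running of the period under the stated rules.

9 February 2021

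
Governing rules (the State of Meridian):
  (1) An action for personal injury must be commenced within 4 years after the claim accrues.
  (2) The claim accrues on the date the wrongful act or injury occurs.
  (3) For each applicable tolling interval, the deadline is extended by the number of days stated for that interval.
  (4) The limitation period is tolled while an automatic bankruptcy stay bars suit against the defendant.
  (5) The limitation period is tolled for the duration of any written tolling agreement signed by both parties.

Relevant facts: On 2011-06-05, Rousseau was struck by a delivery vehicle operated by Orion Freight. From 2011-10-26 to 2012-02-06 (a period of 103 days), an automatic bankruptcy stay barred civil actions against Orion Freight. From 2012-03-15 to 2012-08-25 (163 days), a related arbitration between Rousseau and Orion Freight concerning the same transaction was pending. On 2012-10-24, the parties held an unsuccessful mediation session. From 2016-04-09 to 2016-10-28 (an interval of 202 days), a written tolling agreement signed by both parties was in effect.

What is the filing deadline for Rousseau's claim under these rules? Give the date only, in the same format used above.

The claim accrued on 2011-06-05, the date of the act.
Adding the 4 years base period to 2011-06-05 gives a deadline of 2015-06-05, before any tolling.
The automatic bankruptcy stay from 2011-10-26 to 2012-02-06 tolled the period for 103 days, extending the deadline to 2015-09-16.
The written tolling agreement from 2016-04-09 to 2016-10-28 began after the period had already run on 2015-09-16, so it has no tolling effect.
The pending related arbitration from 2012-03-15 to 2012-08-25 does not toll the period, because no stated rule makes a pending arbitration a tolling event.
Nothing else in the chronology tolls or restarts the period.

2015-09-16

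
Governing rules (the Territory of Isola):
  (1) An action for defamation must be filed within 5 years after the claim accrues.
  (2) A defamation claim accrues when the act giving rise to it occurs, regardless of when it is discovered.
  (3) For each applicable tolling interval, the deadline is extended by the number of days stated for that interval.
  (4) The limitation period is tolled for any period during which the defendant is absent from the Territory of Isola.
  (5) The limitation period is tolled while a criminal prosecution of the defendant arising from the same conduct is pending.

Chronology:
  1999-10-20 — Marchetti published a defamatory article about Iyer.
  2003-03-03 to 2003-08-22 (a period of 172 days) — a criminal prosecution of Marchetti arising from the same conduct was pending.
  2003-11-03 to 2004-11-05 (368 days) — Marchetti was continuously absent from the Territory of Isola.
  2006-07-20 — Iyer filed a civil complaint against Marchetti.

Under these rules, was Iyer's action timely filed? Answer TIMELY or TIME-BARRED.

TIME-BARRED

The claim accrued on 1999-10-20, the date of the act.
Adding the 5 years base period to 1999-10-20 gives a deadline of 2004-10-20, before any tolling.
The period was tolled for 172 days by the pending criminal prosecution (2003-03-03 to 2003-08-22), pushing the deadline to 2005-04-10.
Because the defendant's absence from the jurisdiction ran from 2003-11-03 to 2004-11-05, the deadline is extended by 368 days to 2006-04-13.
Filing on 2006-07-20 missed the 2006-04-13 deadline — the action is time-barred.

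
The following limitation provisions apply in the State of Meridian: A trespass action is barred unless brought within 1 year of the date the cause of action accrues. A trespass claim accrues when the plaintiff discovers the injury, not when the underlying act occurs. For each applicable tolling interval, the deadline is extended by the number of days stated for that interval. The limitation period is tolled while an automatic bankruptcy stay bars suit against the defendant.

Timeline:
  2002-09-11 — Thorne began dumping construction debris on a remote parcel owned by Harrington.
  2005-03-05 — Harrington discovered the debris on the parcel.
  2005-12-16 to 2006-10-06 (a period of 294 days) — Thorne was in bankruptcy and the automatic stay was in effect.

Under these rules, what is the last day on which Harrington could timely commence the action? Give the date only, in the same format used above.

Under the discovery rule, the claim accrued on 2005-03-05, when Harrington discovered the injury — not on the 2002-09-11 date of the underlying act.
The untolled deadline — 1 year after 2005-03-05 — is 2006-03-05.
The period was tolled for 294 days by the automatic bankruptcy stay (2005-12-16 to 2006-10-06), pushing the deadline to 2006-12-24.

2006-12-24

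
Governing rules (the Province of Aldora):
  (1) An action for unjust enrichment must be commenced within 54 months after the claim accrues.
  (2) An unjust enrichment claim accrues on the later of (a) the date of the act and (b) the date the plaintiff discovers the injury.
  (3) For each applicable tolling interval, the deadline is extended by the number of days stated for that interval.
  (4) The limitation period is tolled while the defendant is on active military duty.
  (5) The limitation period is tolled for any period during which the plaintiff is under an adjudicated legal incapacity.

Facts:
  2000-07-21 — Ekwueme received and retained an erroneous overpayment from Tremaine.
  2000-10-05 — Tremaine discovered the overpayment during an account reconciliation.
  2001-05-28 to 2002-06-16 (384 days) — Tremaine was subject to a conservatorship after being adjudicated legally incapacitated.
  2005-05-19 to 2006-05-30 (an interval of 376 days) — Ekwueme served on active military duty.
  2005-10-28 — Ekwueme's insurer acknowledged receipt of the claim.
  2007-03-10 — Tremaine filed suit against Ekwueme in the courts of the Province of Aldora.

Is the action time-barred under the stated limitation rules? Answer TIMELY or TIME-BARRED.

The claim accrued on 2000-10-05 — the later of the 2000-07-21 act and the 2000-10-05 discovery.
The untolled deadline — 54 months after 2000-10-05 — is 2005-04-05.
The period was tolled for 384 days by the plaintiff's legal incapacity (2001-05-28 to 2002-06-16), pushing the deadline to 2006-04-24.
The defendant's active military service from 2005-05-19 to 2006-05-30 tolled the period for 376 days, extending the deadline to 2007-05-05.
Nothing else in the chronology tolls or restarts the period.
Tremaine filed on 2007-03-10, before the 2007-05-05 deadline, so the action is timely.

TIMELY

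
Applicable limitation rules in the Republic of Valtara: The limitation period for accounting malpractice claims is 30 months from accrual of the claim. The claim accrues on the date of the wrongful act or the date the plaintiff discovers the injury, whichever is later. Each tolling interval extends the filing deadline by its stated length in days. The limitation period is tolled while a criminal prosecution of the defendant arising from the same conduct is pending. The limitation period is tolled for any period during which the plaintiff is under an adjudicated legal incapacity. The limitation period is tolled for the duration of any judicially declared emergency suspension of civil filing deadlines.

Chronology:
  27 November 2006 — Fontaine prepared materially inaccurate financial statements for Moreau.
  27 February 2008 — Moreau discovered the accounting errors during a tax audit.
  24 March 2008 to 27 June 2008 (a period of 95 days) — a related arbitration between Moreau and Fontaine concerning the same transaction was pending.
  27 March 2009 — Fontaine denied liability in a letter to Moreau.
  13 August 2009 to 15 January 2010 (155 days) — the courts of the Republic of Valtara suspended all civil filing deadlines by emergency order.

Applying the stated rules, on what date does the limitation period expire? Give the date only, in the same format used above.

29 January 2011

Taking the later of the act (27 November 2006) and discovery (27 February 2008), the claim accrued on 27 February 2008.
Adding the 30 months base period to 27 February 2008 gives a deadline of 27 August 2010, before any tolling.
The emergency suspension of filing deadlines from 13 August 2009 to 15 January 2010 tolled the period for 155 days, extending the deadline to 29 January 2011.
The pending related arbitration from 24 March 2008 to 27 June 2008 does not toll the period, because no stated rule makes a pending arbitration a tolling event.
Nothing else in the chronology tolls or restarts the period.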